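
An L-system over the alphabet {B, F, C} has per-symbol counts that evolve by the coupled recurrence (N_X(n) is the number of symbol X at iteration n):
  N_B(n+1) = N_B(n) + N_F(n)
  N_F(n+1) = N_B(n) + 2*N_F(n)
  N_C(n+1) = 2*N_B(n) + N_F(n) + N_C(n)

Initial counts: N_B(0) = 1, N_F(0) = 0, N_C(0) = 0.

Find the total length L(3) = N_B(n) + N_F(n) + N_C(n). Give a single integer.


Answer: 25

Derivation:
Step 0: N_B=1, N_F=0, N_C=0, L=1
Step 1: N_B=1, N_F=1, N_C=2, L=4
Step 2: N_B=2, N_F=3, N_C=5, L=10
Step 3: N_B=5, N_F=8, N_C=12, L=25


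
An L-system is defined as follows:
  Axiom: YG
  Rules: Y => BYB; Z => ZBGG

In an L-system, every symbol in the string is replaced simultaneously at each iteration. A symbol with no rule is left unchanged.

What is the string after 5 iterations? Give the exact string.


Step 0: YG
Step 1: BYBG
Step 2: BBYBBG
Step 3: BBBYBBBG
Step 4: BBBBYBBBBG
Step 5: BBBBBYBBBBBG

Answer: BBBBBYBBBBBG


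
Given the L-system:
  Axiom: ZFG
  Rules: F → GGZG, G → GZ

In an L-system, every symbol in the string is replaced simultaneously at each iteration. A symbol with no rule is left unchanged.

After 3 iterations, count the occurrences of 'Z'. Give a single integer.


Answer: 11

Derivation:
Step 0: ZFG  (1 'Z')
Step 1: ZGGZGGZ  (3 'Z')
Step 2: ZGZGZZGZGZZ  (7 'Z')
Step 3: ZGZZGZZZGZZGZZZ  (11 'Z')


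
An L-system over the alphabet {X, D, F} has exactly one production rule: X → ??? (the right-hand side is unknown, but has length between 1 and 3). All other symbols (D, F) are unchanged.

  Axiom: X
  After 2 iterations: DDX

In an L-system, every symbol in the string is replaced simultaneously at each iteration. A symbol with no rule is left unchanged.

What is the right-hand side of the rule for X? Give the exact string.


Answer: DX

Derivation:
Trying X → DX:
  Step 0: X
  Step 1: DX
  Step 2: DDX
Matches the given result.


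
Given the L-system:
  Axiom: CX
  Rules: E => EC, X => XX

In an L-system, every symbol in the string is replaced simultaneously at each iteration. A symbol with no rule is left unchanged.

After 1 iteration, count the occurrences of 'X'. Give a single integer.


Step 0: CX  (1 'X')
Step 1: CXX  (2 'X')

Answer: 2


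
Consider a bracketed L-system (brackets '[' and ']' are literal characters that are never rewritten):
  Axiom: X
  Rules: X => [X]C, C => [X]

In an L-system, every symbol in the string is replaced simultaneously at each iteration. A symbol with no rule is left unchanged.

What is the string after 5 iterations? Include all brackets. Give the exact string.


Answer: [[[[[X]C][X]][[X]C]][[[X]C][X]]][[[[X]C][X]][[X]C]]

Derivation:
Step 0: X
Step 1: [X]C
Step 2: [[X]C][X]
Step 3: [[[X]C][X]][[X]C]
Step 4: [[[[X]C][X]][[X]C]][[[X]C][X]]
Step 5: [[[[[X]C][X]][[X]C]][[[X]C][X]]][[[[X]C][X]][[X]C]]


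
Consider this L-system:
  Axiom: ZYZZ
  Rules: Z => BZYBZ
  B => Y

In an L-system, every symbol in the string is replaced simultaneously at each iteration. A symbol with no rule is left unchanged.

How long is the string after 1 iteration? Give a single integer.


Answer: 16

Derivation:
Step 0: length = 4
Step 1: length = 16


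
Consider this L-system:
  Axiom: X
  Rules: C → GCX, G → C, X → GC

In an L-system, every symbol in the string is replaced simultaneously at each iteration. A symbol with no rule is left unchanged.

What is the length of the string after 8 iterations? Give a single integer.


Answer: 406

Derivation:
Step 0: length = 1
Step 1: length = 2
Step 2: length = 4
Step 3: length = 9
Step 4: length = 19
Step 5: length = 41
Step 6: length = 88
Step 7: length = 189
Step 8: length = 406


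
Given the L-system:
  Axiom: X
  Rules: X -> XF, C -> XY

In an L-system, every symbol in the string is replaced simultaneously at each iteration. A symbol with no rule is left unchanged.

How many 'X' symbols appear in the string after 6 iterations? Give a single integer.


Step 0: X  (1 'X')
Step 1: XF  (1 'X')
Step 2: XFF  (1 'X')
Step 3: XFFF  (1 'X')
Step 4: XFFFF  (1 'X')
Step 5: XFFFFF  (1 'X')
Step 6: XFFFFFF  (1 'X')

Answer: 1


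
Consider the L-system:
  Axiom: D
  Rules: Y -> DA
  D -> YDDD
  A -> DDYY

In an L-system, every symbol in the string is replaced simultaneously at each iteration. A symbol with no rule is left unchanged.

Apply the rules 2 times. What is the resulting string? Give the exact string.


Answer: DAYDDDYDDDYDDD

Derivation:
Step 0: D
Step 1: YDDD
Step 2: DAYDDDYDDDYDDD


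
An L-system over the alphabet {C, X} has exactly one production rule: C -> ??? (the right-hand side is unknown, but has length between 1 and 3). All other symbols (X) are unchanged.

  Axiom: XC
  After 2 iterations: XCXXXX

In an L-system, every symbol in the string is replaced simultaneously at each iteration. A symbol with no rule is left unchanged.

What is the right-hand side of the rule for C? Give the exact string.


Trying C -> CXX:
  Step 0: XC
  Step 1: XCXX
  Step 2: XCXXXX
Matches the given result.

Answer: CXX


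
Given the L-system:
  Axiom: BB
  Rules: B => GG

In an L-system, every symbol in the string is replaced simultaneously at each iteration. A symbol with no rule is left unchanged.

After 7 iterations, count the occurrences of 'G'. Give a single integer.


Step 0: BB  (0 'G')
Step 1: GGGG  (4 'G')
Step 2: GGGG  (4 'G')
Step 3: GGGG  (4 'G')
Step 4: GGGG  (4 'G')
Step 5: GGGG  (4 'G')
Step 6: GGGG  (4 'G')
Step 7: GGGG  (4 'G')

Answer: 4


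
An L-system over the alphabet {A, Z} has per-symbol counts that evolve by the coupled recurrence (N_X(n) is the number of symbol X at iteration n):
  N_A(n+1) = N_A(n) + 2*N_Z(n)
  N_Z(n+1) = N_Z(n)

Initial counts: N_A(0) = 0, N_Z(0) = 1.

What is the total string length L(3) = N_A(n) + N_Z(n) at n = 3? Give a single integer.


Step 0: N_A=0, N_Z=1, L=1
Step 1: N_A=2, N_Z=1, L=3
Step 2: N_A=4, N_Z=1, L=5
Step 3: N_A=6, N_Z=1, L=7

Answer: 7


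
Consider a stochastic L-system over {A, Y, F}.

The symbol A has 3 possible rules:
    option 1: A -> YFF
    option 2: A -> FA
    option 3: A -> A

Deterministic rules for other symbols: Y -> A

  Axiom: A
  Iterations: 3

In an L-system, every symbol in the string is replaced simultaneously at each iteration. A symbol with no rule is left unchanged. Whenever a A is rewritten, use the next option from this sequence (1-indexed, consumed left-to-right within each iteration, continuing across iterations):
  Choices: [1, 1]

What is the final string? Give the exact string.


Step 0: A
Step 1: YFF  (used choices [1])
Step 2: AFF  (used choices [])
Step 3: YFFFF  (used choices [1])

Answer: YFFFF


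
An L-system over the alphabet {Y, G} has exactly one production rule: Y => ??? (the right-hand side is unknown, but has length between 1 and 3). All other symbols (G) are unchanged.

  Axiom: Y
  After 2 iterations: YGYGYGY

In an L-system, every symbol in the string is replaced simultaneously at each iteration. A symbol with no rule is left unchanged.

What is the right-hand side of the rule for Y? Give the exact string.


Trying Y => YGY:
  Step 0: Y
  Step 1: YGY
  Step 2: YGYGYGY
Matches the given result.

Answer: YGY


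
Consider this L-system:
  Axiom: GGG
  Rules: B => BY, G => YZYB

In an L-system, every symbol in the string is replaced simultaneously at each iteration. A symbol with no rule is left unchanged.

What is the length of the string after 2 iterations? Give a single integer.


Answer: 15

Derivation:
Step 0: length = 3
Step 1: length = 12
Step 2: length = 15


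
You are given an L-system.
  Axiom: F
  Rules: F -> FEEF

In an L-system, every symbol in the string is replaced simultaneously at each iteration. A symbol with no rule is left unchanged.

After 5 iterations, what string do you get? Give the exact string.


Answer: FEEFEEFEEFEEFEEFEEFEEFEEFEEFEEFEEFEEFEEFEEFEEFEEFEEFEEFEEFEEFEEFEEFEEFEEFEEFEEFEEFEEFEEFEEFEEF

Derivation:
Step 0: F
Step 1: FEEF
Step 2: FEEFEEFEEF
Step 3: FEEFEEFEEFEEFEEFEEFEEF
Step 4: FEEFEEFEEFEEFEEFEEFEEFEEFEEFEEFEEFEEFEEFEEFEEF
Step 5: FEEFEEFEEFEEFEEFEEFEEFEEFEEFEEFEEFEEFEEFEEFEEFEEFEEFEEFEEFEEFEEFEEFEEFEEFEEFEEFEEFEEFEEFEEFEEF


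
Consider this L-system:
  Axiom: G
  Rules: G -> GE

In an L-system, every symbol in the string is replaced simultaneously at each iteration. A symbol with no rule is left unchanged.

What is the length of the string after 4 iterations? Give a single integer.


Answer: 5

Derivation:
Step 0: length = 1
Step 1: length = 2
Step 2: length = 3
Step 3: length = 4
Step 4: length = 5


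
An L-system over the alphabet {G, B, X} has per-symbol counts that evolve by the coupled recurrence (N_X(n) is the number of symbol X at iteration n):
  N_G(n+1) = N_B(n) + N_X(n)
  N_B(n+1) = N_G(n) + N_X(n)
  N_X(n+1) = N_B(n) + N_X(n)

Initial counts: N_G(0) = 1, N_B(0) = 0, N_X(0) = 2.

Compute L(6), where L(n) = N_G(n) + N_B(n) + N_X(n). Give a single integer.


Answer: 224

Derivation:
Step 0: N_G=1, N_B=0, N_X=2, L=3
Step 1: N_G=2, N_B=3, N_X=2, L=7
Step 2: N_G=5, N_B=4, N_X=5, L=14
Step 3: N_G=9, N_B=10, N_X=9, L=28
Step 4: N_G=19, N_B=18, N_X=19, L=56
Step 5: N_G=37, N_B=38, N_X=37, L=112
Step 6: N_G=75, N_B=74, N_X=75, L=224


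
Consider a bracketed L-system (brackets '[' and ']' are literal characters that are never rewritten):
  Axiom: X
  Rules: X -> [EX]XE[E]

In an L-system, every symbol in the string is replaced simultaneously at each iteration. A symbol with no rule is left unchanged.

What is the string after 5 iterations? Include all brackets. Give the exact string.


Answer: [E[E[E[E[EX]XE[E]][EX]XE[E]E[E]][E[EX]XE[E]][EX]XE[E]E[E]E[E]][E[E[EX]XE[E]][EX]XE[E]E[E]][E[EX]XE[E]][EX]XE[E]E[E]E[E]E[E]][E[E[E[EX]XE[E]][EX]XE[E]E[E]][E[EX]XE[E]][EX]XE[E]E[E]E[E]][E[E[EX]XE[E]][EX]XE[E]E[E]][E[EX]XE[E]][EX]XE[E]E[E]E[E]E[E]E[E]

Derivation:
Step 0: X
Step 1: [EX]XE[E]
Step 2: [E[EX]XE[E]][EX]XE[E]E[E]
Step 3: [E[E[EX]XE[E]][EX]XE[E]E[E]][E[EX]XE[E]][EX]XE[E]E[E]E[E]
Step 4: [E[E[E[EX]XE[E]][EX]XE[E]E[E]][E[EX]XE[E]][EX]XE[E]E[E]E[E]][E[E[EX]XE[E]][EX]XE[E]E[E]][E[EX]XE[E]][EX]XE[E]E[E]E[E]E[E]
Step 5: [E[E[E[E[EX]XE[E]][EX]XE[E]E[E]][E[EX]XE[E]][EX]XE[E]E[E]E[E]][E[E[EX]XE[E]][EX]XE[E]E[E]][E[EX]XE[E]][EX]XE[E]E[E]E[E]E[E]][E[E[E[EX]XE[E]][EX]XE[E]E[E]][E[EX]XE[E]][EX]XE[E]E[E]E[E]][E[E[EX]XE[E]][EX]XE[E]E[E]][E[EX]XE[E]][EX]XE[E]E[E]E[E]E[E]E[E]


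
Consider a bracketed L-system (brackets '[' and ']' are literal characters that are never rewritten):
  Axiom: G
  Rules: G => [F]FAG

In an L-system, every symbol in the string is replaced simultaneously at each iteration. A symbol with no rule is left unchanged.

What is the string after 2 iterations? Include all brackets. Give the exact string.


Step 0: G
Step 1: [F]FAG
Step 2: [F]FA[F]FAG

Answer: [F]FA[F]FAG


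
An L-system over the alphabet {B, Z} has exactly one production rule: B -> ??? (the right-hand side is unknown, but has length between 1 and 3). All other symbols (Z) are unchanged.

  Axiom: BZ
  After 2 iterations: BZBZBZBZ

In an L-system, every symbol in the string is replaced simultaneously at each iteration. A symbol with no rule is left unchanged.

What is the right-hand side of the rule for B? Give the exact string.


Answer: BZB

Derivation:
Trying B -> BZB:
  Step 0: BZ
  Step 1: BZBZ
  Step 2: BZBZBZBZ
Matches the given result.


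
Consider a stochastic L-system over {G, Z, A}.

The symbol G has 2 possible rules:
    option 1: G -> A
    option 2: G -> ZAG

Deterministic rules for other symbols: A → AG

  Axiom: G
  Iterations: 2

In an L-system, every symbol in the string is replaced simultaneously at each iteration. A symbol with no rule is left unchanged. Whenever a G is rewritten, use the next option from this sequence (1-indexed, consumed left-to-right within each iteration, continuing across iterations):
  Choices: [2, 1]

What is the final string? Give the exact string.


Step 0: G
Step 1: ZAG  (used choices [2])
Step 2: ZAGA  (used choices [1])

Answer: ZAGA


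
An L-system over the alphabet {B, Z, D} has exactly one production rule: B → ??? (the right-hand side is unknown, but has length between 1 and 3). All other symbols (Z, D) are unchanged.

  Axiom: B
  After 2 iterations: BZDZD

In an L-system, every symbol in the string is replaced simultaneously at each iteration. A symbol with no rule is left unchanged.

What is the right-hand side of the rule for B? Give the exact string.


Answer: BZD

Derivation:
Trying B → BZD:
  Step 0: B
  Step 1: BZD
  Step 2: BZDZD
Matches the given result.


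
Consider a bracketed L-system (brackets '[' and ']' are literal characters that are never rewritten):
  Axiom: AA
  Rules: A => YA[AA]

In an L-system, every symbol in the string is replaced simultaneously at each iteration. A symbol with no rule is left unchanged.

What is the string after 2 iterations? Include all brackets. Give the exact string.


Step 0: AA
Step 1: YA[AA]YA[AA]
Step 2: YYA[AA][YA[AA]YA[AA]]YYA[AA][YA[AA]YA[AA]]

Answer: YYA[AA][YA[AA]YA[AA]]YYA[AA][YA[AA]YA[AA]]


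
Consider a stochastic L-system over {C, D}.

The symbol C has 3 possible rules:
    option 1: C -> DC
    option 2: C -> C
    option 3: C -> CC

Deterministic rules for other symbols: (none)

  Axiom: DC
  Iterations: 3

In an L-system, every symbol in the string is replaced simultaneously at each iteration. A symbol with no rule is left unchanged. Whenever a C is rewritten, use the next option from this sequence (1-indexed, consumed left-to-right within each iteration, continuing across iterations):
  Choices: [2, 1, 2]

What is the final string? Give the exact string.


Step 0: DC
Step 1: DC  (used choices [2])
Step 2: DDC  (used choices [1])
Step 3: DDC  (used choices [2])

Answer: DDC


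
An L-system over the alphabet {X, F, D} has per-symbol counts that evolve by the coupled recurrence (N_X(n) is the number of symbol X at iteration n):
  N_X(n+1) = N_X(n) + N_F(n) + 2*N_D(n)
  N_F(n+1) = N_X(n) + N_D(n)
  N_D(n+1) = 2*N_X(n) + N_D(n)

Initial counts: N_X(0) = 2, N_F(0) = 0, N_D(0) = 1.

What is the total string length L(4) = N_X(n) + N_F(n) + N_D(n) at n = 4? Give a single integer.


Step 0: N_X=2, N_F=0, N_D=1, L=3
Step 1: N_X=4, N_F=3, N_D=5, L=12
Step 2: N_X=17, N_F=9, N_D=13, L=39
Step 3: N_X=52, N_F=30, N_D=47, L=129
Step 4: N_X=176, N_F=99, N_D=151, L=426

Answer: 426


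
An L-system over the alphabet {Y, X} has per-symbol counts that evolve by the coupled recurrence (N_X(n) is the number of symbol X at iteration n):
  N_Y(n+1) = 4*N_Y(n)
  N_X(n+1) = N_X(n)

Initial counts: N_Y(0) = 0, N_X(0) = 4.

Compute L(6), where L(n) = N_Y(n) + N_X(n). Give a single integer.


Answer: 4

Derivation:
Step 0: N_Y=0, N_X=4, L=4
Step 1: N_Y=0, N_X=4, L=4
Step 2: N_Y=0, N_X=4, L=4
Step 3: N_Y=0, N_X=4, L=4
Step 4: N_Y=0, N_X=4, L=4
Step 5: N_Y=0, N_X=4, L=4
Step 6: N_Y=0, N_X=4, L=4


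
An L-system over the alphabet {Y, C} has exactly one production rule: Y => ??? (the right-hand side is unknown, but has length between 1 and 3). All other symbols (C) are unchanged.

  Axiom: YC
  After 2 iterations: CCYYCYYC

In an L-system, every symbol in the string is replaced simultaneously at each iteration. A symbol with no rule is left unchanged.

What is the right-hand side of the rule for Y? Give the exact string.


Trying Y => CYY:
  Step 0: YC
  Step 1: CYYC
  Step 2: CCYYCYYC
Matches the given result.

Answer: CYY


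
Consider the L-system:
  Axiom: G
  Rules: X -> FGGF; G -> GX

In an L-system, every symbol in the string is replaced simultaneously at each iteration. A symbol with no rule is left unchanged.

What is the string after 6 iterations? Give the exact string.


Answer: GXFGGFFGXGXFFGXFGGFGXFGGFFFGXFGGFFGXGXFGXFGGFFGXGXFFFGXFGGFFGXGXFFGXFGGFGXFGGFFGXFGGFFGXGXFFGXFGGFGXFGGFFF

Derivation:
Step 0: G
Step 1: GX
Step 2: GXFGGF
Step 3: GXFGGFFGXGXF
Step 4: GXFGGFFGXGXFFGXFGGFGXFGGFF
Step 5: GXFGGFFGXGXFFGXFGGFGXFGGFFFGXFGGFFGXGXFGXFGGFFGXGXFF
Step 6: GXFGGFFGXGXFFGXFGGFGXFGGFFFGXFGGFFGXGXFGXFGGFFGXGXFFFGXFGGFFGXGXFFGXFGGFGXFGGFFGXFGGFFGXGXFFGXFGGFGXFGGFFF


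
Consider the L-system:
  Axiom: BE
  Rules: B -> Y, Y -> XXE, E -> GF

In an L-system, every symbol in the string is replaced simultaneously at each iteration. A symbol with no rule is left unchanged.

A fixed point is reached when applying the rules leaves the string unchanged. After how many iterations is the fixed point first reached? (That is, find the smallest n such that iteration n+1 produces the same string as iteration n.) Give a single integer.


Step 0: BE
Step 1: YGF
Step 2: XXEGF
Step 3: XXGFGF
Step 4: XXGFGF  (unchanged — fixed point at step 3)

Answer: 3


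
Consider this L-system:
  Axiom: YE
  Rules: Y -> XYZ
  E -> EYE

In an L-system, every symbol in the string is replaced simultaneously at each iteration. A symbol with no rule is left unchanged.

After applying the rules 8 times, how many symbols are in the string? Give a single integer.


Step 0: length = 2
Step 1: length = 6
Step 2: length = 14
Step 3: length = 30
Step 4: length = 62
Step 5: length = 126
Step 6: length = 254
Step 7: length = 510
Step 8: length = 1022

Answer: 1022


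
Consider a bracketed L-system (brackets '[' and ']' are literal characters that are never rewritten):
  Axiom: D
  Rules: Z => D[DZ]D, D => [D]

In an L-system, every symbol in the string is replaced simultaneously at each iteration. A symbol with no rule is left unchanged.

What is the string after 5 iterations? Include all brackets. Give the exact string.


Step 0: D
Step 1: [D]
Step 2: [[D]]
Step 3: [[[D]]]
Step 4: [[[[D]]]]
Step 5: [[[[[D]]]]]

Answer: [[[[[D]]]]]


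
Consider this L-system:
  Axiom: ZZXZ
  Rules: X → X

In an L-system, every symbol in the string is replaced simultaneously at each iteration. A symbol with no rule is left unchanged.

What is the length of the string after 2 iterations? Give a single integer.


Answer: 4

Derivation:
Step 0: length = 4
Step 1: length = 4
Step 2: length = 4


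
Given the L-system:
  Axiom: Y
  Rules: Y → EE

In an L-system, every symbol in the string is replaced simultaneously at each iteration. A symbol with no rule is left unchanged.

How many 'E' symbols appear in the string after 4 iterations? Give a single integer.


Step 0: Y  (0 'E')
Step 1: EE  (2 'E')
Step 2: EE  (2 'E')
Step 3: EE  (2 'E')
Step 4: EE  (2 'E')

Answer: 2


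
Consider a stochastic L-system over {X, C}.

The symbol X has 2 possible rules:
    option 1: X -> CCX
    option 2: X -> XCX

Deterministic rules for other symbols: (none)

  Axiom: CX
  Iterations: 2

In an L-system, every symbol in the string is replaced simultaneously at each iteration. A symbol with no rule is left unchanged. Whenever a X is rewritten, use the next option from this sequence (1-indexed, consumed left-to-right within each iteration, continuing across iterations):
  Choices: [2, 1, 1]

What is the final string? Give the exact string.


Answer: CCCXCCCX

Derivation:
Step 0: CX
Step 1: CXCX  (used choices [2])
Step 2: CCCXCCCX  (used choices [1, 1])


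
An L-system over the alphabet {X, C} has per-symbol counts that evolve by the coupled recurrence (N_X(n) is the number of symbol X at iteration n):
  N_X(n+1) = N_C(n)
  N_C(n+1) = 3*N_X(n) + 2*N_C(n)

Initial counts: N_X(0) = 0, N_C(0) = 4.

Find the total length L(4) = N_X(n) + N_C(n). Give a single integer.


Step 0: N_X=0, N_C=4, L=4
Step 1: N_X=4, N_C=8, L=12
Step 2: N_X=8, N_C=28, L=36
Step 3: N_X=28, N_C=80, L=108
Step 4: N_X=80, N_C=244, L=324

Answer: 324


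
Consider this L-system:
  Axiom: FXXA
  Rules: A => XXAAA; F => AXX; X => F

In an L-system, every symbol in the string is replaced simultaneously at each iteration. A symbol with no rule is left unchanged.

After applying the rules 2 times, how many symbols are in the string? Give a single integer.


Answer: 30

Derivation:
Step 0: length = 4
Step 1: length = 10
Step 2: length = 30


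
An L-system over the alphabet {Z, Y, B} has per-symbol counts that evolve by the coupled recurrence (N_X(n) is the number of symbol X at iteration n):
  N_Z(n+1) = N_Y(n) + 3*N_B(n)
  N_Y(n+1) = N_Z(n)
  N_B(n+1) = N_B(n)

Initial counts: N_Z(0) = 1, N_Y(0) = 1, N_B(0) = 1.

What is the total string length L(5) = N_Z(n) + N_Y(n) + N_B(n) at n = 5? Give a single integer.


Step 0: N_Z=1, N_Y=1, N_B=1, L=3
Step 1: N_Z=4, N_Y=1, N_B=1, L=6
Step 2: N_Z=4, N_Y=4, N_B=1, L=9
Step 3: N_Z=7, N_Y=4, N_B=1, L=12
Step 4: N_Z=7, N_Y=7, N_B=1, L=15
Step 5: N_Z=10, N_Y=7, N_B=1, L=18

Answer: 18


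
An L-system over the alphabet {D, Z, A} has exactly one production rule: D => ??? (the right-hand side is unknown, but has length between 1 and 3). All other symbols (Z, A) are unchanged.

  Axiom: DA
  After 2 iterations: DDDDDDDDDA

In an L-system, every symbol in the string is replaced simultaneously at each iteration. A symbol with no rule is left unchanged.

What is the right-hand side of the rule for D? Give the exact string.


Answer: DDD

Derivation:
Trying D => DDD:
  Step 0: DA
  Step 1: DDDA
  Step 2: DDDDDDDDDA
Matches the given result.


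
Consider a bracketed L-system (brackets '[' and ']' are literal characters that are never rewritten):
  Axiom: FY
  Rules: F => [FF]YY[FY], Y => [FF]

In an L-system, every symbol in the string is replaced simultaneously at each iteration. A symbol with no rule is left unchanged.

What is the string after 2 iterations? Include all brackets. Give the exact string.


Answer: [[FF]YY[FY][FF]YY[FY]][FF][FF][[FF]YY[FY][FF]][[FF]YY[FY][FF]YY[FY]]

Derivation:
Step 0: FY
Step 1: [FF]YY[FY][FF]
Step 2: [[FF]YY[FY][FF]YY[FY]][FF][FF][[FF]YY[FY][FF]][[FF]YY[FY][FF]YY[FY]]


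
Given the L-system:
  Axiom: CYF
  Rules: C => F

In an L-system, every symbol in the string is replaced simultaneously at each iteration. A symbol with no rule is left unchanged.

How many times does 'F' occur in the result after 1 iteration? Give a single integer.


Answer: 2

Derivation:
Step 0: CYF  (1 'F')
Step 1: FYF  (2 'F')


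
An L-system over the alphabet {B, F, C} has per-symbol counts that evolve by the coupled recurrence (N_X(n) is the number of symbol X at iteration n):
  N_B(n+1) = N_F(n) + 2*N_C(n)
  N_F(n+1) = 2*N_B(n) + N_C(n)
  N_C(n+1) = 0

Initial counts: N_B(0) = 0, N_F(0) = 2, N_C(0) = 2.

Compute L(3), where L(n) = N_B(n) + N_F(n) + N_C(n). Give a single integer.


Step 0: N_B=0, N_F=2, N_C=2, L=4
Step 1: N_B=6, N_F=2, N_C=0, L=8
Step 2: N_B=2, N_F=12, N_C=0, L=14
Step 3: N_B=12, N_F=4, N_C=0, L=16

Answer: 16


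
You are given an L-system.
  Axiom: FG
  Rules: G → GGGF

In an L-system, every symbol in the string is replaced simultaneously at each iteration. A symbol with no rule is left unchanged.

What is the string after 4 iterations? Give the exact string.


Step 0: FG
Step 1: FGGGF
Step 2: FGGGFGGGFGGGFF
Step 3: FGGGFGGGFGGGFFGGGFGGGFGGGFFGGGFGGGFGGGFFF
Step 4: FGGGFGGGFGGGFFGGGFGGGFGGGFFGGGFGGGFGGGFFFGGGFGGGFGGGFFGGGFGGGFGGGFFGGGFGGGFGGGFFFGGGFGGGFGGGFFGGGFGGGFGGGFFGGGFGGGFGGGFFFF

Answer: FGGGFGGGFGGGFFGGGFGGGFGGGFFGGGFGGGFGGGFFFGGGFGGGFGGGFFGGGFGGGFGGGFFGGGFGGGFGGGFFFGGGFGGGFGGGFFGGGFGGGFGGGFFGGGFGGGFGGGFFFF


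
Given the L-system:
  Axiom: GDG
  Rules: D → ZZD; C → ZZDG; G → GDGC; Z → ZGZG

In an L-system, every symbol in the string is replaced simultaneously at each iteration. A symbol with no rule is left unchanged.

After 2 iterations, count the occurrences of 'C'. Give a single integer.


Answer: 4

Derivation:
Step 0: GDG  (0 'C')
Step 1: GDGCZZDGDGC  (2 'C')
Step 2: GDGCZZDGDGCZZDGZGZGZGZGZZDGDGCZZDGDGCZZDG  (4 'C')


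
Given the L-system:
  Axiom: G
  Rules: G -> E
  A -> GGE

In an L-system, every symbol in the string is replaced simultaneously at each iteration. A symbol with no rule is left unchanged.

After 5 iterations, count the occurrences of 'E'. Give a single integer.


Answer: 1

Derivation:
Step 0: G  (0 'E')
Step 1: E  (1 'E')
Step 2: E  (1 'E')
Step 3: E  (1 'E')
Step 4: E  (1 'E')
Step 5: E  (1 'E')


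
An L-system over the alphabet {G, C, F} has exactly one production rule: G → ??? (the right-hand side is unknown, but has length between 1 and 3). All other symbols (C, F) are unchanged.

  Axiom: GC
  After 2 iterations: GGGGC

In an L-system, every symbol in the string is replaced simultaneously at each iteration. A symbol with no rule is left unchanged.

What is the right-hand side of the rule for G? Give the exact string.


Answer: GG

Derivation:
Trying G → GG:
  Step 0: GC
  Step 1: GGC
  Step 2: GGGGC
Matches the given result.


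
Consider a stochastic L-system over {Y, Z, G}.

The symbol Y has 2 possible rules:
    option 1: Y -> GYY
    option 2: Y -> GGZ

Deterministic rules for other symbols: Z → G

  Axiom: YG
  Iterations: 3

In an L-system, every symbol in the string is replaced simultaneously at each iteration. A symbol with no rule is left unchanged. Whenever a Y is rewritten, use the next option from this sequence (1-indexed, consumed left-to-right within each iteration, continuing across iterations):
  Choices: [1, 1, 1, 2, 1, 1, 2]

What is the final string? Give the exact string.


Answer: GGGGZGYYGGYYGGZG

Derivation:
Step 0: YG
Step 1: GYYG  (used choices [1])
Step 2: GGYYGYYG  (used choices [1, 1])
Step 3: GGGGZGYYGGYYGGZG  (used choices [2, 1, 1, 2])


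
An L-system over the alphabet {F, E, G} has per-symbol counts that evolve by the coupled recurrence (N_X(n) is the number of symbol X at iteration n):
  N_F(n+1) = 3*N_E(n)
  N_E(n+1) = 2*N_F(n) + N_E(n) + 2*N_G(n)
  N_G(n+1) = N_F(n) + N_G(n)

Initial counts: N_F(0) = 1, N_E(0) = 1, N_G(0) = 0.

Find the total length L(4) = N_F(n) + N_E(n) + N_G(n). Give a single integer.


Answer: 286

Derivation:
Step 0: N_F=1, N_E=1, N_G=0, L=2
Step 1: N_F=3, N_E=3, N_G=1, L=7
Step 2: N_F=9, N_E=11, N_G=4, L=24
Step 3: N_F=33, N_E=37, N_G=13, L=83
Step 4: N_F=111, N_E=129, N_G=46, L=286


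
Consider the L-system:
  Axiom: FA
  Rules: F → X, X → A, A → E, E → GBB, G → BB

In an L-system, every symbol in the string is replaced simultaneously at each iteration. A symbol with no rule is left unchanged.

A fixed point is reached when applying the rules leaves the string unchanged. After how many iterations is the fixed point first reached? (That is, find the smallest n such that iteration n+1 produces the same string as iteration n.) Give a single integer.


Answer: 5

Derivation:
Step 0: FA
Step 1: XE
Step 2: AGBB
Step 3: EBBBB
Step 4: GBBBBBB
Step 5: BBBBBBBB
Step 6: BBBBBBBB  (unchanged — fixed point at step 5)


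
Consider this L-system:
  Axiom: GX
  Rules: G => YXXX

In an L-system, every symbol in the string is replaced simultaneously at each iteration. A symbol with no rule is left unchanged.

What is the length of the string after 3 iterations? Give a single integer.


Answer: 5

Derivation:
Step 0: length = 2
Step 1: length = 5
Step 2: length = 5
Step 3: length = 5


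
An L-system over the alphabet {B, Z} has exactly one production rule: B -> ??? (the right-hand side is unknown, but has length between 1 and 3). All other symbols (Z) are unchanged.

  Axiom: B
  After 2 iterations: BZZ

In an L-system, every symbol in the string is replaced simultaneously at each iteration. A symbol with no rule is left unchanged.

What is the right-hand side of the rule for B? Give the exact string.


Answer: BZ

Derivation:
Trying B -> BZ:
  Step 0: B
  Step 1: BZ
  Step 2: BZZ
Matches the given result.


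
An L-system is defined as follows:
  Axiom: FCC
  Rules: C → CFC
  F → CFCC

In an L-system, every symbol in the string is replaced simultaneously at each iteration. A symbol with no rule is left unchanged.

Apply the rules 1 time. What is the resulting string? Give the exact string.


Step 0: FCC
Step 1: CFCCCFCCFC

Answer: CFCCCFCCFC


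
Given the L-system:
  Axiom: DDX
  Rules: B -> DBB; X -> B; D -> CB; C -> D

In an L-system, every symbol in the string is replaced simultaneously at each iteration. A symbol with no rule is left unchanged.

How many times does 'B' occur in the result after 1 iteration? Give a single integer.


Answer: 3

Derivation:
Step 0: DDX  (0 'B')
Step 1: CBCBB  (3 'B')


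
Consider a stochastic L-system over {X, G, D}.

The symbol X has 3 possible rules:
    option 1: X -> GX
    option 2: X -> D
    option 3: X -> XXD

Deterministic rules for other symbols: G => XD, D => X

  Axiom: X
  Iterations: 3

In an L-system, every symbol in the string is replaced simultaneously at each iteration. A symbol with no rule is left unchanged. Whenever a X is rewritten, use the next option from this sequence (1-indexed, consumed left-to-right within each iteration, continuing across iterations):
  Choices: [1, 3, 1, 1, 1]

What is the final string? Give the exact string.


Step 0: X
Step 1: GX  (used choices [1])
Step 2: XDXXD  (used choices [3])
Step 3: GXXGXGXX  (used choices [1, 1, 1])

Answer: GXXGXGXX


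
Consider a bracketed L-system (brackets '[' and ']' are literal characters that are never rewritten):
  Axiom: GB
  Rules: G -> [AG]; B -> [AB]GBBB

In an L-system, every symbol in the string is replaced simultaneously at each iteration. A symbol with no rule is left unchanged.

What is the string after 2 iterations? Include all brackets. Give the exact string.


Answer: [A[AG]][A[AB]GBBB][AG][AB]GBBB[AB]GBBB[AB]GBBB

Derivation:
Step 0: GB
Step 1: [AG][AB]GBBB
Step 2: [A[AG]][A[AB]GBBB][AG][AB]GBBB[AB]GBBB[AB]GBBB


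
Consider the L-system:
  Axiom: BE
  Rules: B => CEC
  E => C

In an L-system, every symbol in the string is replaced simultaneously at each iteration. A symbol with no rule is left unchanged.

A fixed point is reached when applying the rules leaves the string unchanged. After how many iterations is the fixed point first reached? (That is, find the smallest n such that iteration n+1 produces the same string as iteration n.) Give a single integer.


Step 0: BE
Step 1: CECC
Step 2: CCCC
Step 3: CCCC  (unchanged — fixed point at step 2)

Answer: 2


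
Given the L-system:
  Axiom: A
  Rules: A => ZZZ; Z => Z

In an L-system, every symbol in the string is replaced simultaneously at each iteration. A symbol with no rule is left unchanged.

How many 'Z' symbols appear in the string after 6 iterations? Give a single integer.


Answer: 3

Derivation:
Step 0: A  (0 'Z')
Step 1: ZZZ  (3 'Z')
Step 2: ZZZ  (3 'Z')
Step 3: ZZZ  (3 'Z')
Step 4: ZZZ  (3 'Z')
Step 5: ZZZ  (3 'Z')
Step 6: ZZZ  (3 'Z')


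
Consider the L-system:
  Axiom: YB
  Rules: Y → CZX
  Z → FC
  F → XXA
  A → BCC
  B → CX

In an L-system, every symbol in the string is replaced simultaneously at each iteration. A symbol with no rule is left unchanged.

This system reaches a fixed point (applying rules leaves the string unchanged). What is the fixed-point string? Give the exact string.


Answer: CXXCXCCCXCX

Derivation:
Step 0: YB
Step 1: CZXCX
Step 2: CFCXCX
Step 3: CXXACXCX
Step 4: CXXBCCCXCX
Step 5: CXXCXCCCXCX
Step 6: CXXCXCCCXCX  (unchanged — fixed point at step 5)


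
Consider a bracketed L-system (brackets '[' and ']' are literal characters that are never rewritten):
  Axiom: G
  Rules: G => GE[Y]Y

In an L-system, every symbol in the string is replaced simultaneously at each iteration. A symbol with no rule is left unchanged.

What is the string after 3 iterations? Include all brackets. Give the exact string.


Step 0: G
Step 1: GE[Y]Y
Step 2: GE[Y]YE[Y]Y
Step 3: GE[Y]YE[Y]YE[Y]Y

Answer: GE[Y]YE[Y]YE[Y]Y


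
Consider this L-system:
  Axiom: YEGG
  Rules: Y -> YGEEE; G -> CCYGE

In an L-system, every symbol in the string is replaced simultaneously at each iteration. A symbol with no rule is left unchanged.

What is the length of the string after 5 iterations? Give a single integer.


Answer: 376

Derivation:
Step 0: length = 4
Step 1: length = 16
Step 2: length = 40
Step 3: length = 88
Step 4: length = 184
Step 5: length = 376


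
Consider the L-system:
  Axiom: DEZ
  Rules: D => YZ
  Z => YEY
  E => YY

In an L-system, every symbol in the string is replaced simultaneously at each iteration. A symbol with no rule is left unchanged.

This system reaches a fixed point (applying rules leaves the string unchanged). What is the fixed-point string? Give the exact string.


Answer: YYYYYYYYYYY

Derivation:
Step 0: DEZ
Step 1: YZYYYEY
Step 2: YYEYYYYYYY
Step 3: YYYYYYYYYYY
Step 4: YYYYYYYYYYY  (unchanged — fixed point at step 3)


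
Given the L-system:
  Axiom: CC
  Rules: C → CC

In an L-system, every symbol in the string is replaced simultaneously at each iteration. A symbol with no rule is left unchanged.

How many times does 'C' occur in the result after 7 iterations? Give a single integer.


Answer: 256

Derivation:
Step 0: CC  (2 'C')
Step 1: CCCC  (4 'C')
Step 2: CCCCCCCC  (8 'C')
Step 3: CCCCCCCCCCCCCCCC  (16 'C')
Step 4: CCCCCCCCCCCCCCCCCCCCCCCCCCCCCCCC  (32 'C')
Step 5: CCCCCCCCCCCCCCCCCCCCCCCCCCCCCCCCCCCCCCCCCCCCCCCCCCCCCCCCCCCCCCCC  (64 'C')
Step 6: CCCCCCCCCCCCCCCCCCCCCCCCCCCCCCCCCCCCCCCCCCCCCCCCCCCCCCCCCCCCCCCCCCCCCCCCCCCCCCCCCCCCCCCCCCCCCCCCCCCCCCCCCCCCCCCCCCCCCCCCCCCCCCCC  (128 'C')
Step 7: CCCCCCCCCCCCCCCCCCCCCCCCCCCCCCCCCCCCCCCCCCCCCCCCCCCCCCCCCCCCCCCCCCCCCCCCCCCCCCCCCCCCCCCCCCCCCCCCCCCCCCCCCCCCCCCCCCCCCCCCCCCCCCCCCCCCCCCCCCCCCCCCCCCCCCCCCCCCCCCCCCCCCCCCCCCCCCCCCCCCCCCCCCCCCCCCCCCCCCCCCCCCCCCCCCCCCCCCCCCCCCCCCCCCCCCCCCCCCCCCCCCCCCCCCCCCCCCC  (256 'C')


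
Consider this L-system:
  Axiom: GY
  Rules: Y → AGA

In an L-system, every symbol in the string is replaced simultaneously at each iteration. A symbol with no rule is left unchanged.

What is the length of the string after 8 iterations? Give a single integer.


Answer: 4

Derivation:
Step 0: length = 2
Step 1: length = 4
Step 2: length = 4
Step 3: length = 4
Step 4: length = 4
Step 5: length = 4
Step 6: length = 4
Step 7: length = 4
Step 8: length = 4


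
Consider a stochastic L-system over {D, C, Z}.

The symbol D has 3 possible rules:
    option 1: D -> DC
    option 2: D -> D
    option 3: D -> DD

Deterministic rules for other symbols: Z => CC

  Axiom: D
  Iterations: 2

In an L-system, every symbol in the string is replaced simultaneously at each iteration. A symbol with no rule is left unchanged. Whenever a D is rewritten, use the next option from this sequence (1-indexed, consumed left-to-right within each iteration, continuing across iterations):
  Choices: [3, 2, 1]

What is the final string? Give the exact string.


Answer: DDC

Derivation:
Step 0: D
Step 1: DD  (used choices [3])
Step 2: DDC  (used choices [2, 1])


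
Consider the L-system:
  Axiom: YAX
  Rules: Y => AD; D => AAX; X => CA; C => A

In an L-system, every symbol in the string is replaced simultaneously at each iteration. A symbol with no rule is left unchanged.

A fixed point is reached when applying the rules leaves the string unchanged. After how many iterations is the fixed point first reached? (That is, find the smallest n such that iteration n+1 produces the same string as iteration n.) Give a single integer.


Step 0: YAX
Step 1: ADACA
Step 2: AAAXAAA
Step 3: AAACAAAA
Step 4: AAAAAAAA
Step 5: AAAAAAAA  (unchanged — fixed point at step 4)

Answer: 4


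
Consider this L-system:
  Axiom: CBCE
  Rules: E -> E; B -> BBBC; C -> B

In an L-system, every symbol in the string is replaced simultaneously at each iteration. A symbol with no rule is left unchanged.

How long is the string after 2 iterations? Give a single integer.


Step 0: length = 4
Step 1: length = 7
Step 2: length = 22

Answer: 22


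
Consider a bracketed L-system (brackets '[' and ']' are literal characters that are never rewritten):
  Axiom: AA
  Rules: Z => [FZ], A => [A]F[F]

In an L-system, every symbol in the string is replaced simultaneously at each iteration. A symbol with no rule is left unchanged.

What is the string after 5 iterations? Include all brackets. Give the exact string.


Step 0: AA
Step 1: [A]F[F][A]F[F]
Step 2: [[A]F[F]]F[F][[A]F[F]]F[F]
Step 3: [[[A]F[F]]F[F]]F[F][[[A]F[F]]F[F]]F[F]
Step 4: [[[[A]F[F]]F[F]]F[F]]F[F][[[[A]F[F]]F[F]]F[F]]F[F]
Step 5: [[[[[A]F[F]]F[F]]F[F]]F[F]]F[F][[[[[A]F[F]]F[F]]F[F]]F[F]]F[F]

Answer: [[[[[A]F[F]]F[F]]F[F]]F[F]]F[F][[[[[A]F[F]]F[F]]F[F]]F[F]]F[F]


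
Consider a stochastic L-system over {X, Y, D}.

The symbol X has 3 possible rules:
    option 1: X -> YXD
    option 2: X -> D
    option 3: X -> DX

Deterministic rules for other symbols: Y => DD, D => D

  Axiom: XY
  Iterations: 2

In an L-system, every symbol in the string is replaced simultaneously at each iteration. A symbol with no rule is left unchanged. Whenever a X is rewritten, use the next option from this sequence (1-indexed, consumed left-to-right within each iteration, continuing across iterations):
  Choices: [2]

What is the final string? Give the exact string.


Step 0: XY
Step 1: DDD  (used choices [2])
Step 2: DDD  (used choices [])

Answer: DDD


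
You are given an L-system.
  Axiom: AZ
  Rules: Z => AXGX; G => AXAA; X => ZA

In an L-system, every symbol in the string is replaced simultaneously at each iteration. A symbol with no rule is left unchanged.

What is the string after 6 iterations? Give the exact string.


Answer: AAAAZAAXAAZAAAAXGXAAAAZAAXAAZAAAAAAXGXAAZAAAAXGXAAAAAAZAAXAAZAAAAXGXAAAAZAAXAAZAAA

Derivation:
Step 0: AZ
Step 1: AAXGX
Step 2: AAZAAXAAZA
Step 3: AAAXGXAAZAAAAXGXA
Step 4: AAAZAAXAAZAAAAXGXAAAAZAAXAAZAA
Step 5: AAAAXGXAAZAAAAXGXAAAAZAAXAAZAAAAAAXGXAAZAAAAXGXAA
Step 6: AAAAZAAXAAZAAAAXGXAAAAZAAXAAZAAAAAAXGXAAZAAAAXGXAAAAAAZAAXAAZAAAAXGXAAAAZAAXAAZAAA


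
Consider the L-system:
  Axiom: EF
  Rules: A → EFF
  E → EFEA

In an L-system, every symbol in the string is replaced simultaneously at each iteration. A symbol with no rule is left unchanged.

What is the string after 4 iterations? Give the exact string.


Answer: EFEAFEFEAEFFFEFEAFEFEAEFFEFEAFFFEFEAFEFEAEFFFEFEAFEFEAEFFEFEAFFEFEAFEFEAEFFFFF

Derivation:
Step 0: EF
Step 1: EFEAF
Step 2: EFEAFEFEAEFFF
Step 3: EFEAFEFEAEFFFEFEAFEFEAEFFEFEAFFF
Step 4: EFEAFEFEAEFFFEFEAFEFEAEFFEFEAFFFEFEAFEFEAEFFFEFEAFEFEAEFFEFEAFFEFEAFEFEAEFFFFF


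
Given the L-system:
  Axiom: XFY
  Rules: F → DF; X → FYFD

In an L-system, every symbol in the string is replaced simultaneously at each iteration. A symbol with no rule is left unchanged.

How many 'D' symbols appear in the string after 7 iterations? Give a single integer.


Answer: 20

Derivation:
Step 0: XFY  (0 'D')
Step 1: FYFDDFY  (2 'D')
Step 2: DFYDFDDDFY  (5 'D')
Step 3: DDFYDDFDDDDFY  (8 'D')
Step 4: DDDFYDDDFDDDDDFY  (11 'D')
Step 5: DDDDFYDDDDFDDDDDDFY  (14 'D')
Step 6: DDDDDFYDDDDDFDDDDDDDFY  (17 'D')
Step 7: DDDDDDFYDDDDDDFDDDDDDDDFY  (20 'D')


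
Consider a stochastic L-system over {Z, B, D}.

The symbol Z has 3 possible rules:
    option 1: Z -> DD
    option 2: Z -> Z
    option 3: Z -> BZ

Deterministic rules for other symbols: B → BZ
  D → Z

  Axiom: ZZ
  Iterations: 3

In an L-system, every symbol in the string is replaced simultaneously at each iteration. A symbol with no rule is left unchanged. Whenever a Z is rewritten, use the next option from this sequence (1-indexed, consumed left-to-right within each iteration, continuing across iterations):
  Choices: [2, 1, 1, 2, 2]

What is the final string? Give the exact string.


Answer: ZZZZ

Derivation:
Step 0: ZZ
Step 1: ZDD  (used choices [2, 1])
Step 2: DDZZ  (used choices [1])
Step 3: ZZZZ  (used choices [2, 2])


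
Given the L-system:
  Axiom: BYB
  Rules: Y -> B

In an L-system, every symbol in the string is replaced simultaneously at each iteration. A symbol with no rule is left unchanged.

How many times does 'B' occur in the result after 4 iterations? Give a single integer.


Answer: 3

Derivation:
Step 0: BYB  (2 'B')
Step 1: BBB  (3 'B')
Step 2: BBB  (3 'B')
Step 3: BBB  (3 'B')
Step 4: BBB  (3 'B')


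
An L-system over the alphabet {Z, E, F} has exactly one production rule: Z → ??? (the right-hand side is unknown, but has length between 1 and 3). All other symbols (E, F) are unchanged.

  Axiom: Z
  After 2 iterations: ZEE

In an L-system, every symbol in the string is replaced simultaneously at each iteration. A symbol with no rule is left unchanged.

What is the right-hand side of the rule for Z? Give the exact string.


Trying Z → ZE:
  Step 0: Z
  Step 1: ZE
  Step 2: ZEE
Matches the given result.

Answer: ZE
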